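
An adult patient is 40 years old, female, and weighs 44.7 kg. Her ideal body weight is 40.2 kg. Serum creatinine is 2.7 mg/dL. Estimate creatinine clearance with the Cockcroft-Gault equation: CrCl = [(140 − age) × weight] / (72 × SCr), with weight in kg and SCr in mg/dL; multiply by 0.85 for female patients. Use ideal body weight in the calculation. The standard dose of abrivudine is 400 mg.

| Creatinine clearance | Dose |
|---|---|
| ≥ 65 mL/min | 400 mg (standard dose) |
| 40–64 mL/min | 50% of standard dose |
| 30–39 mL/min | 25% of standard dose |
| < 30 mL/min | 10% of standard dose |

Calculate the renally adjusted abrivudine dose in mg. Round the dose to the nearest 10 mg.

40 mg

CrCl = (140 − 40) × 40.2 / (72 × 2.7) × 0.85 = 4020.0 / 194.40 × 0.85 ≈ 17.6 mL/min
CrCl ≈ 18 mL/min → bracket < 30 mL/min.
10% of 400 mg = 40 mg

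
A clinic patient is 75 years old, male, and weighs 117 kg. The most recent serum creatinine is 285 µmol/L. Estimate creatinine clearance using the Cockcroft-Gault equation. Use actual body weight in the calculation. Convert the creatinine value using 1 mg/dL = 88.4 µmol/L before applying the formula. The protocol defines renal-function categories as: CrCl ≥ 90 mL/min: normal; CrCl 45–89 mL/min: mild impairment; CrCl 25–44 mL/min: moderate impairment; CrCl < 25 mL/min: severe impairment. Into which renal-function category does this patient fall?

SCr = 285 / 88.4 = 3.224 mg/dL
CrCl = (140 − 75) × 117 / (72 × 3.224) = 7605.0 / 232.13 ≈ 32.8 mL/min
33 mL/min falls in the 'moderate impairment' range.

moderate impairment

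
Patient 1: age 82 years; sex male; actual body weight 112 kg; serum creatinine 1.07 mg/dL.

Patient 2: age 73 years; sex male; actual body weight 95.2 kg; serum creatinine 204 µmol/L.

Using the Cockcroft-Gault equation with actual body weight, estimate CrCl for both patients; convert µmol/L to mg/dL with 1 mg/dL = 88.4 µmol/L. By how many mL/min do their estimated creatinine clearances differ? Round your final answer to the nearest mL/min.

Patient 1: CrCl = (140 − 82) × 112 / (72 × 1.07) = 6496.0 / 77.04 ≈ 84.3 mL/min
Patient 2: SCr = 204 / 88.4 = 2.308 mg/dL
Patient 2: CrCl = (140 − 73) × 95.2 / (72 × 2.308) = 6378.4 / 166.18 ≈ 38.4 mL/min
|84.3 − 38.4| = 45.9 mL/min

46 mL/min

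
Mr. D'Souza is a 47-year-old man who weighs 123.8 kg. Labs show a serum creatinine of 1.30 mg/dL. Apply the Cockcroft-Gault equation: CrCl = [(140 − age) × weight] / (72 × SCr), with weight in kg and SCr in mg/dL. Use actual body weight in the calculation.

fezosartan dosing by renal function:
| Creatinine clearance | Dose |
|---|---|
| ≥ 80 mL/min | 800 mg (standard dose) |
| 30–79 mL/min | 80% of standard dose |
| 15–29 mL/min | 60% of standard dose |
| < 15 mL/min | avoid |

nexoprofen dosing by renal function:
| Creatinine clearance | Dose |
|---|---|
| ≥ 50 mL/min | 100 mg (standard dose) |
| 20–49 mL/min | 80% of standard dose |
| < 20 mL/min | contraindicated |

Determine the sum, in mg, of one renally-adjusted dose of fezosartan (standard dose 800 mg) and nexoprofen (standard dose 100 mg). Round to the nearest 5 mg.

900 mg

CrCl = (140 − 47) × 123.8 / (72 × 1.3) = 11513.4 / 93.60 ≈ 123.0 mL/min
CrCl ≈ 123 mL/min.
fezosartan: ≥ 80 mL/min → 100% of 800 mg = 800 mg.
nexoprofen: ≥ 50 mL/min → 100% of 100 mg = 100 mg.
Total = 800 + 100 = 900 mg.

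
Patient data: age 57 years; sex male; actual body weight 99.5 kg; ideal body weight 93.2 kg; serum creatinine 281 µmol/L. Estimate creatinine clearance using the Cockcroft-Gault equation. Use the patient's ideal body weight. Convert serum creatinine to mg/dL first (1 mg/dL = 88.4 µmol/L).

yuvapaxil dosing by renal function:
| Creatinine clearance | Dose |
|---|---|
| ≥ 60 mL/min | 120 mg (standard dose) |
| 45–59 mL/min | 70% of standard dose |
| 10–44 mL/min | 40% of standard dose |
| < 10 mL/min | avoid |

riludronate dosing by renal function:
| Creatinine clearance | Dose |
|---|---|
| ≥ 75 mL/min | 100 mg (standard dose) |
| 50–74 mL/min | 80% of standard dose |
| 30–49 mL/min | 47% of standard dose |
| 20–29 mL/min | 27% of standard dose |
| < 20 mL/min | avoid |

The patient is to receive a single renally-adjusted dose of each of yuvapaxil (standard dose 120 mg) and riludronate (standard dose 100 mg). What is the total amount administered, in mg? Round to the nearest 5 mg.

95 mg

SCr = 281 / 88.4 = 3.179 mg/dL
CrCl = (140 − 57) × 93.2 / (72 × 3.179) = 7735.6 / 228.89 ≈ 33.8 mL/min
CrCl ≈ 34 mL/min.
yuvapaxil: 10–44 mL/min → 40% of 120 mg = 48 mg.
riludronate: 30–49 mL/min → 47% of 100 mg = 47 mg.
Total = 48 + 47 = 95 mg.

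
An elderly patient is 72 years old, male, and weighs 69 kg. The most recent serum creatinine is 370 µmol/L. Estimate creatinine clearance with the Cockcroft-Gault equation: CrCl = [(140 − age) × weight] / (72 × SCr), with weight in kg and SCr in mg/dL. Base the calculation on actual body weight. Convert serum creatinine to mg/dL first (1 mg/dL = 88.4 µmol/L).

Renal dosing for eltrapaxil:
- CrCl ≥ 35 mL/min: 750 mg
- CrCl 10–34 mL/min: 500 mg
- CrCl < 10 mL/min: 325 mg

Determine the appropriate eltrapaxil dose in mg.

500 mg

SCr = 370 / 88.4 = 4.186 mg/dL
CrCl = (140 − 72) × 69 / (72 × 4.186) = 4692.0 / 301.39 ≈ 15.6 mL/min
CrCl ≈ 16 mL/min → bracket 10–34 mL/min.
Dose for this bracket: 500 mg.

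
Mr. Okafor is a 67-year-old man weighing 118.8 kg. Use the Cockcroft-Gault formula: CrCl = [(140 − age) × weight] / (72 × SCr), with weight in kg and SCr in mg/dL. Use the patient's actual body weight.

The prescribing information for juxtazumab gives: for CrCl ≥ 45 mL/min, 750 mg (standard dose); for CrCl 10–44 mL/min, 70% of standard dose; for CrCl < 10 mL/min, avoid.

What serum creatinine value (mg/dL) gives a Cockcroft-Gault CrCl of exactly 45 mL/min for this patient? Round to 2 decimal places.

Standard dose requires CrCl ≥ 45 mL/min.
Set (140 − 67) × 118.8 / (72 × SCr) = 45
SCr = (140 − 67) × 118.8 / (72 × 45) = 2.677 mg/dL

2.68 mg/dL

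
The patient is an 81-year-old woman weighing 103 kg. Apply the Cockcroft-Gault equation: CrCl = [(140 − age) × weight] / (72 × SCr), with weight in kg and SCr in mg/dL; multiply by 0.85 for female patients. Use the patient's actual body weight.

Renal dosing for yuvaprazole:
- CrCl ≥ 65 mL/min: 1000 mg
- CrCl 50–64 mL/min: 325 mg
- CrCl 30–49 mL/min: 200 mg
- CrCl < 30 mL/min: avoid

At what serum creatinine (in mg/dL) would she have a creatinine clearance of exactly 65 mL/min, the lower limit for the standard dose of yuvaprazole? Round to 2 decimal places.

Standard dose requires CrCl ≥ 65 mL/min.
Set (140 − 81) × 103 × 0.85 / (72 × SCr) = 65
SCr = (140 − 81) × 103 × 0.85 / (72 × 65) = 1.104 mg/dL

1.10 mg/dL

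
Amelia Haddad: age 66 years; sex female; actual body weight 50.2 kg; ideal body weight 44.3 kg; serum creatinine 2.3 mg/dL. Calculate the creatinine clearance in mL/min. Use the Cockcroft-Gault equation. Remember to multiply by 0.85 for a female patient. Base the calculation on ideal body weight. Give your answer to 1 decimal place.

CrCl = (140 − 66) × 44.3 / (72 × 2.3) × 0.85 = 3278.2 / 165.60 × 0.85 ≈ 16.8 mL/min

16.8 mL/min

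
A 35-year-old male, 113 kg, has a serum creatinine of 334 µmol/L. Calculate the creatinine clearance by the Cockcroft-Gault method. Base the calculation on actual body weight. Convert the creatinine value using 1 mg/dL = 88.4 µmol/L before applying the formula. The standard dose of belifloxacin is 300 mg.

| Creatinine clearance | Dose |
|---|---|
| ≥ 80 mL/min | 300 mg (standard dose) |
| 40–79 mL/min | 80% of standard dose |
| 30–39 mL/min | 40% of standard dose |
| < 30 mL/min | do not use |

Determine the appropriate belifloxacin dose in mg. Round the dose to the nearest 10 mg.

240 mg

SCr = 334 / 88.4 = 3.778 mg/dL
CrCl = (140 − 35) × 113 / (72 × 3.778) = 11865.0 / 272.02 ≈ 43.6 mL/min
CrCl ≈ 44 mL/min → bracket 40–79 mL/min.
80% of 300 mg = 240 mg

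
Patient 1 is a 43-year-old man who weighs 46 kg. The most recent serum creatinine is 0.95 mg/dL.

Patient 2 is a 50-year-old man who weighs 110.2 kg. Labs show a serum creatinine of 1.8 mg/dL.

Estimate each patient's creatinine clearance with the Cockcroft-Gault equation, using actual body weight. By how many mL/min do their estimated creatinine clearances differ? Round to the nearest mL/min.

Patient 1: CrCl = (140 − 43) × 46 / (72 × 0.95) = 4462.0 / 68.40 ≈ 65.2 mL/min
Patient 2: CrCl = (140 − 50) × 110.2 / (72 × 1.8) = 9918.0 / 129.60 ≈ 76.5 mL/min
|65.2 − 76.5| = 11.3 mL/min

11 mL/min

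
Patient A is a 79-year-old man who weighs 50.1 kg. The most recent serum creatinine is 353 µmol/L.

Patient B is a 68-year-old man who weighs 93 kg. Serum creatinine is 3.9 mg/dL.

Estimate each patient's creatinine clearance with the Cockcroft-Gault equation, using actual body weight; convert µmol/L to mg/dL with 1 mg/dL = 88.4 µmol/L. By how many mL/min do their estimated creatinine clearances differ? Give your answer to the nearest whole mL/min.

Patient A: SCr = 353 / 88.4 = 3.993 mg/dL
Patient A: CrCl = (140 − 79) × 50.1 / (72 × 3.993) = 3056.1 / 287.50 ≈ 10.6 mL/min
Patient B: CrCl = (140 − 68) × 93 / (72 × 3.9) = 6696.0 / 280.80 ≈ 23.8 mL/min
|10.6 − 23.8| = 13.2 mL/min

13 mL/min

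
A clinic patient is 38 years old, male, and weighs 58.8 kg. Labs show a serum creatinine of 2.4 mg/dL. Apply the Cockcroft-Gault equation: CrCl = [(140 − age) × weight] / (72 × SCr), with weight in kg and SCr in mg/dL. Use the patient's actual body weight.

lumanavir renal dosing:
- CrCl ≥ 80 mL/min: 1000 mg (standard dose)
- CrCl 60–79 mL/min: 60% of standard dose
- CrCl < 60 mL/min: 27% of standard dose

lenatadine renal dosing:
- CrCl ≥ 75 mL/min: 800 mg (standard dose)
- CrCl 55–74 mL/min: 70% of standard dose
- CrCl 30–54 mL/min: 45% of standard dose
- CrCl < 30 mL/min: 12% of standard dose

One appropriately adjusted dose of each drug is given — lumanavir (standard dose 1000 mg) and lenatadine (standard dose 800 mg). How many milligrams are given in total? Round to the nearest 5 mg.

CrCl = (140 − 38) × 58.8 / (72 × 2.4) = 5997.6 / 172.80 ≈ 34.7 mL/min
CrCl ≈ 35 mL/min.
lumanavir: < 60 mL/min → 27% of 1000 mg = 270 mg.
lenatadine: 30–54 mL/min → 45% of 800 mg = 360 mg.
Total = 270 + 360 = 630 mg.

630 mg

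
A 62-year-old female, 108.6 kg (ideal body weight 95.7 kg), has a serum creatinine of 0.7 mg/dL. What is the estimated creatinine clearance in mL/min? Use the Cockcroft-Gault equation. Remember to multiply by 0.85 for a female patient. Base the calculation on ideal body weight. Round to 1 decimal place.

CrCl = (140 − 62) × 95.7 / (72 × 0.7) × 0.85 = 7464.6 / 50.40 × 0.85 ≈ 125.9 mL/min

125.9 mL/min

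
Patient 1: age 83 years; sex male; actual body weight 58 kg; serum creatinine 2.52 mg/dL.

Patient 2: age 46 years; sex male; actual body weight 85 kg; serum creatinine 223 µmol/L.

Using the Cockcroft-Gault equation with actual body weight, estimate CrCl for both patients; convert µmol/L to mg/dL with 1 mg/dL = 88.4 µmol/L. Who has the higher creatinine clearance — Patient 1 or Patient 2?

Patient 1: CrCl = (140 − 83) × 58 / (72 × 2.52) = 3306.0 / 181.44 ≈ 18.2 mL/min
Patient 2: SCr = 223 / 88.4 = 2.523 mg/dL
Patient 2: CrCl = (140 − 46) × 85 / (72 × 2.523) = 7990.0 / 181.66 ≈ 44.0 mL/min
18.2 vs 44.0 mL/min → Patient 2 is higher.

Patient 2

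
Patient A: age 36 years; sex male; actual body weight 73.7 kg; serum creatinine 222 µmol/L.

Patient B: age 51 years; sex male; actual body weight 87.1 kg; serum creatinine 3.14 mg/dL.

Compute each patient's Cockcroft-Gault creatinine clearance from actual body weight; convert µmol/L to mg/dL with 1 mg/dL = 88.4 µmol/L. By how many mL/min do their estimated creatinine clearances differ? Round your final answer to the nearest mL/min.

8 mL/min

Patient A: SCr = 222 / 88.4 = 2.511 mg/dL
Patient A: CrCl = (140 − 36) × 73.7 / (72 × 2.511) = 7664.8 / 180.79 ≈ 42.4 mL/min
Patient B: CrCl = (140 − 51) × 87.1 / (72 × 3.14) = 7751.9 / 226.08 ≈ 34.3 mL/min
|42.4 − 34.3| = 8.1 mL/min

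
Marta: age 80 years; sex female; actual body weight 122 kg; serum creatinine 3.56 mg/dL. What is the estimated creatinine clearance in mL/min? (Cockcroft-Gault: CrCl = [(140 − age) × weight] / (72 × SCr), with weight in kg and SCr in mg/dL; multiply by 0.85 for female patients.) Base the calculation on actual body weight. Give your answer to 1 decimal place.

CrCl = (140 − 80) × 122 / (72 × 3.56) × 0.85 = 7320.0 / 256.32 × 0.85 ≈ 24.3 mL/min

24.3 mL/min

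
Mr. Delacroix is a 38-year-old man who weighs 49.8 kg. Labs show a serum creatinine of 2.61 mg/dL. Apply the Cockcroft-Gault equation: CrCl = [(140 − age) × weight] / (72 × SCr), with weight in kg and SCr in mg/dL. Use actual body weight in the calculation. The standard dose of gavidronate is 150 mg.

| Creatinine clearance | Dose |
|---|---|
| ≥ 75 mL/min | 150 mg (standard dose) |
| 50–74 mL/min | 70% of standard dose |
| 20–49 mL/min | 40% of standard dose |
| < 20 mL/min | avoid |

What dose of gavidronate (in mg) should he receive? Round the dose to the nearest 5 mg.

60 mg

CrCl = (140 − 38) × 49.8 / (72 × 2.61) = 5079.6 / 187.92 ≈ 27.0 mL/min
CrCl ≈ 27 mL/min → bracket 20–49 mL/min.
40% of 150 mg = 60 mg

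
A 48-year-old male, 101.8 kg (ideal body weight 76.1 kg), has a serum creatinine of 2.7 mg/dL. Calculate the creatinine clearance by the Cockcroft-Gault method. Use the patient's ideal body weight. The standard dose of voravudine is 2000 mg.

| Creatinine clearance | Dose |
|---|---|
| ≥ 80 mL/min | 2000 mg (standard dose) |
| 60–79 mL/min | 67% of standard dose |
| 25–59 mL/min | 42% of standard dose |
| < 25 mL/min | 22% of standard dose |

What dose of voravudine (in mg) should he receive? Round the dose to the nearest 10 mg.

840 mg

CrCl = (140 − 48) × 76.1 / (72 × 2.7) = 7001.2 / 194.40 ≈ 36.0 mL/min
CrCl ≈ 36 mL/min → bracket 25–59 mL/min.
42% of 2000 mg = 840 mg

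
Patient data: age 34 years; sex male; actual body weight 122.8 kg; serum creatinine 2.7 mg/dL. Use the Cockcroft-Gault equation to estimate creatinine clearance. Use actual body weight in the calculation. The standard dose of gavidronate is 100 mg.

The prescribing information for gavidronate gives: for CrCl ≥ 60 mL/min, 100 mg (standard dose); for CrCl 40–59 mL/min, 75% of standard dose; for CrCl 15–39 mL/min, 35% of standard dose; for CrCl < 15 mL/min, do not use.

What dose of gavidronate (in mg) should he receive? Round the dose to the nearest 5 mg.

100 mg

CrCl = (140 − 34) × 122.8 / (72 × 2.7) = 13016.8 / 194.40 ≈ 67.0 mL/min
CrCl ≈ 67 mL/min → bracket ≥ 60 mL/min.
100% of 100 mg = 100 mg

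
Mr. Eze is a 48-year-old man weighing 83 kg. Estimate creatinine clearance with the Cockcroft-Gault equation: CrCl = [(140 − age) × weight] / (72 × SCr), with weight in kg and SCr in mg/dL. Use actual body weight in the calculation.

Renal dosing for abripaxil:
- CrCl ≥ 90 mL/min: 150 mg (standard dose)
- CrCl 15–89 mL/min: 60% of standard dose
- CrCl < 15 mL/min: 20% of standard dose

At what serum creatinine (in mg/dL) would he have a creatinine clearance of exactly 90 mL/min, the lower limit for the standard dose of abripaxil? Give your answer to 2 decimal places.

Standard dose requires CrCl ≥ 90 mL/min.
Set (140 − 48) × 83 / (72 × SCr) = 90
SCr = (140 − 48) × 83 / (72 × 90) = 1.178 mg/dL

1.18 mg/dL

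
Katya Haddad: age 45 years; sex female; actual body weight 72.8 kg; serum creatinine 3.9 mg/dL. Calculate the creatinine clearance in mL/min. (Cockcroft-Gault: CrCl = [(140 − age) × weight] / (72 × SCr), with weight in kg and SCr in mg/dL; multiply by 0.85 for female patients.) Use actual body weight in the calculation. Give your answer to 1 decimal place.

20.9 mL/min

CrCl = (140 − 45) × 72.8 / (72 × 3.9) × 0.85 = 6916.0 / 280.80 × 0.85 ≈ 20.9 mL/min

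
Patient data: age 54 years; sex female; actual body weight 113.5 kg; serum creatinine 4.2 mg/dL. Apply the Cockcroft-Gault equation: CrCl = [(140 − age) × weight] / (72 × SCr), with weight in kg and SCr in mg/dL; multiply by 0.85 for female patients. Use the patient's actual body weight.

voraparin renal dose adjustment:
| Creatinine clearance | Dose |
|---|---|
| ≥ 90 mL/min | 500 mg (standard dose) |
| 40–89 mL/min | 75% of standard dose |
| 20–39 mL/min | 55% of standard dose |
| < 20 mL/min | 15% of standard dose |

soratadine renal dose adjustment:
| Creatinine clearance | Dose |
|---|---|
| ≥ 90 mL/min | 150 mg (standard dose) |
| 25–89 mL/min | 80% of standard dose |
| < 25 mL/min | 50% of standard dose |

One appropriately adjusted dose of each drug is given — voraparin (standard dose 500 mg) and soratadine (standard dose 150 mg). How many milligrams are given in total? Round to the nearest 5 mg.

395 mg

CrCl = (140 − 54) × 113.5 / (72 × 4.2) × 0.85 = 9761.0 / 302.40 × 0.85 ≈ 27.4 mL/min
CrCl ≈ 27 mL/min.
voraparin: 20–39 mL/min → 55% of 500 mg = 275 mg.
soratadine: 25–89 mL/min → 80% of 150 mg = 120 mg.
Total = 275 + 120 = 395 mg.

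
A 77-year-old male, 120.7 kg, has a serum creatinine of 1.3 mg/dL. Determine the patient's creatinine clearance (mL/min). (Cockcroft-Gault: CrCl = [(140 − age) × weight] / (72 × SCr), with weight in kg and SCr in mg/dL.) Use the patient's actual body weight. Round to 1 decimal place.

CrCl = (140 − 77) × 120.7 / (72 × 1.3) = 7604.1 / 93.60 ≈ 81.2 mL/min

81.2 mL/min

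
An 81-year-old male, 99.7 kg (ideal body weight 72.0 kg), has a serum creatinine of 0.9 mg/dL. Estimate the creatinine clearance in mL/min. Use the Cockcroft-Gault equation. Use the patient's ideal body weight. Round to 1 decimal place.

CrCl = (140 − 81) × 72 / (72 × 0.9) = 4248.0 / 64.80 ≈ 65.6 mL/min

65.6 mL/min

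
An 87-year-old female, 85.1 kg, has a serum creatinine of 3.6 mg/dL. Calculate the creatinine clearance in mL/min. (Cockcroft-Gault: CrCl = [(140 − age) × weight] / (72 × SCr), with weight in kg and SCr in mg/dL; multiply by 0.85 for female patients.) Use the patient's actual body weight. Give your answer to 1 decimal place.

CrCl = (140 − 87) × 85.1 / (72 × 3.6) × 0.85 = 4510.3 / 259.20 × 0.85 ≈ 14.8 mL/min

14.8 mL/min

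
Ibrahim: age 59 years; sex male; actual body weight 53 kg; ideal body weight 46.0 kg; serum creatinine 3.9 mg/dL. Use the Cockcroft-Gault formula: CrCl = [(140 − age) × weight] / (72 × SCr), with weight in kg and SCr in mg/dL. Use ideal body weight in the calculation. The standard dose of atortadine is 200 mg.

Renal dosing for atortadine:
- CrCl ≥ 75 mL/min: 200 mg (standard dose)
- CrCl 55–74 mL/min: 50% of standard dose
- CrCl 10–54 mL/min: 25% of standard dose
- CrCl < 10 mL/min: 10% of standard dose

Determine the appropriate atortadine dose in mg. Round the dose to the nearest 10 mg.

CrCl = (140 − 59) × 46 / (72 × 3.9) = 3726.0 / 280.80 ≈ 13.3 mL/min
CrCl ≈ 13 mL/min → bracket 10–54 mL/min.
25% of 200 mg = 50 mg

50 mg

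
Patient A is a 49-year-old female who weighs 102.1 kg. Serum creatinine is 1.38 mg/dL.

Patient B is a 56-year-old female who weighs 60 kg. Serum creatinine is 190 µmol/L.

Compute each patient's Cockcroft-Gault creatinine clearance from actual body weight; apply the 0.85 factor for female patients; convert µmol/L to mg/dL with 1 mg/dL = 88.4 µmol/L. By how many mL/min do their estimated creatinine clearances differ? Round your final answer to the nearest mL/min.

52 mL/min

Patient A: CrCl = (140 − 49) × 102.1 / (72 × 1.38) × 0.85 = 9291.1 / 99.36 × 0.85 ≈ 79.5 mL/min
Patient B: SCr = 190 / 88.4 = 2.149 mg/dL
Patient B: CrCl = (140 − 56) × 60 / (72 × 2.149) × 0.85 = 5040.0 / 154.73 × 0.85 ≈ 27.7 mL/min
|79.5 − 27.7| = 51.8 mL/min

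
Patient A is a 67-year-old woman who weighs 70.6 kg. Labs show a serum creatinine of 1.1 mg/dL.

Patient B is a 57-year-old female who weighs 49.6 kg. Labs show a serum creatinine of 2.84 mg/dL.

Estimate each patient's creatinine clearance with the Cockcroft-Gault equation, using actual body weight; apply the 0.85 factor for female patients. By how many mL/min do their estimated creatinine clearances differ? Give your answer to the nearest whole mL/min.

38 mL/min

Patient A: CrCl = (140 − 67) × 70.6 / (72 × 1.1) × 0.85 = 5153.8 / 79.20 × 0.85 ≈ 55.3 mL/min
Patient B: CrCl = (140 − 57) × 49.6 / (72 × 2.84) × 0.85 = 4116.8 / 204.48 × 0.85 ≈ 17.1 mL/min
|55.3 − 17.1| = 38.2 mL/min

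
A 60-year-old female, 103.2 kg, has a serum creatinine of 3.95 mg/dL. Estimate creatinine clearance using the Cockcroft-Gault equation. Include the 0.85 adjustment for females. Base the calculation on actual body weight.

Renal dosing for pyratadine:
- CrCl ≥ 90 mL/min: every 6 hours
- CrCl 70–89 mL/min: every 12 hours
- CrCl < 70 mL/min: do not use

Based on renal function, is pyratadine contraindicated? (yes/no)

yes

CrCl = (140 − 60) × 103.2 / (72 × 3.95) × 0.85 = 8256.0 / 284.40 × 0.85 ≈ 24.7 mL/min
CrCl ≈ 25 mL/min, which is < 70 mL/min.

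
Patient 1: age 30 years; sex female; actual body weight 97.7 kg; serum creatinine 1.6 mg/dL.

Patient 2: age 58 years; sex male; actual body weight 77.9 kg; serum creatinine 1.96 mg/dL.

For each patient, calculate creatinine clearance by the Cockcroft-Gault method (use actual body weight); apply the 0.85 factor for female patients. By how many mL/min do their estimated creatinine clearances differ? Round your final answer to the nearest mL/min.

Patient 1: CrCl = (140 − 30) × 97.7 / (72 × 1.6) × 0.85 = 10747.0 / 115.20 × 0.85 ≈ 79.3 mL/min
Patient 2: CrCl = (140 − 58) × 77.9 / (72 × 1.96) = 6387.8 / 141.12 ≈ 45.3 mL/min
|79.3 − 45.3| = 34.0 mL/min

34 mL/min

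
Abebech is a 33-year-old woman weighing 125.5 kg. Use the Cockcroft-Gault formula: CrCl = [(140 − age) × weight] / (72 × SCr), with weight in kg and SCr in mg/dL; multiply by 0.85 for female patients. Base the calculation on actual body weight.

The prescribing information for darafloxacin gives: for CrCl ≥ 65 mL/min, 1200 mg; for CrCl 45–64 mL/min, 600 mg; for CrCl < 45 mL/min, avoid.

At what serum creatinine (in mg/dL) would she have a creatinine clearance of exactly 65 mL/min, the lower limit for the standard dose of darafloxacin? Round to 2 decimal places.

Standard dose requires CrCl ≥ 65 mL/min.
Set (140 − 33) × 125.5 × 0.85 / (72 × SCr) = 65
SCr = (140 − 33) × 125.5 × 0.85 / (72 × 65) = 2.439 mg/dL

2.44 mg/dL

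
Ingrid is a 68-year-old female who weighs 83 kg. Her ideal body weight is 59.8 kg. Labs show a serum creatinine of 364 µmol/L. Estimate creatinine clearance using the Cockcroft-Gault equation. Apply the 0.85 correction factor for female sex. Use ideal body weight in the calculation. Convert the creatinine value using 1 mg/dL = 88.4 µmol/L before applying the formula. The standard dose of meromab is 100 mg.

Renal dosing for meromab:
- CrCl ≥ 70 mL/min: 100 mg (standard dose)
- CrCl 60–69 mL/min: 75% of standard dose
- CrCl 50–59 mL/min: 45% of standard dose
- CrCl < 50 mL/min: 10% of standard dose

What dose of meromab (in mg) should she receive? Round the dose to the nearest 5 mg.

10 mg

SCr = 364 / 88.4 = 4.118 mg/dL
CrCl = (140 − 68) × 59.8 / (72 × 4.118) × 0.85 = 4305.6 / 296.50 × 0.85 ≈ 12.3 mL/min
CrCl ≈ 12 mL/min → bracket < 50 mL/min.
10% of 100 mg = 10 mg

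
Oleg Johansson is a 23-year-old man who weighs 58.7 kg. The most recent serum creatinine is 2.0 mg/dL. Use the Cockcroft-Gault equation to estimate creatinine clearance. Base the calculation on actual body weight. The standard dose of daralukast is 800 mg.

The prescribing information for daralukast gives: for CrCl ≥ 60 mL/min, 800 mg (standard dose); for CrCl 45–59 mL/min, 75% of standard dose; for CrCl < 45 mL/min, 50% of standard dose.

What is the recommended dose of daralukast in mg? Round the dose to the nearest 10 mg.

600 mg

CrCl = (140 − 23) × 58.7 / (72 × 2) = 6867.9 / 144.00 ≈ 47.7 mL/min
CrCl ≈ 48 mL/min → bracket 45–59 mL/min.
75% of 800 mg = 600 mg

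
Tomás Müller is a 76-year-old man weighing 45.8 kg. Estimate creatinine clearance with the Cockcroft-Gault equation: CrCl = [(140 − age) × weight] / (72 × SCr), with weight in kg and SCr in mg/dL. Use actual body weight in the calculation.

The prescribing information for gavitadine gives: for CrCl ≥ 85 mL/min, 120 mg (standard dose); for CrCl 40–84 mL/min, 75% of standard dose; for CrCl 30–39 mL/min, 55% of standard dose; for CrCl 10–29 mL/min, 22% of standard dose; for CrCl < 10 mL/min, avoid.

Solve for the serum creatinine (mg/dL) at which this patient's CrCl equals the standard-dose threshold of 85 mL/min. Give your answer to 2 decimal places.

Standard dose requires CrCl ≥ 85 mL/min.
Set (140 − 76) × 45.8 / (72 × SCr) = 85
SCr = (140 − 76) × 45.8 / (72 × 85) = 0.479 mg/dL

0.48 mg/dL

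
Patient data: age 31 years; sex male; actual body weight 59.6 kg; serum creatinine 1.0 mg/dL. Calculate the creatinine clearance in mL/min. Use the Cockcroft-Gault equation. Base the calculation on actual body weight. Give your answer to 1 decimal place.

90.2 mL/min

CrCl = (140 − 31) × 59.6 / (72 × 1) = 6496.4 / 72.00 ≈ 90.2 mL/min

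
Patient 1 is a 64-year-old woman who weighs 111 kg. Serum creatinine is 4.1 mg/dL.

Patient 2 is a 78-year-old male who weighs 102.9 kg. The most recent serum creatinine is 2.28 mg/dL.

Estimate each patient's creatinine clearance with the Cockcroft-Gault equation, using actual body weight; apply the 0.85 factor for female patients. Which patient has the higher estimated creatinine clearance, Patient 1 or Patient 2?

Patient 1: CrCl = (140 − 64) × 111 / (72 × 4.1) × 0.85 = 8436.0 / 295.20 × 0.85 ≈ 24.3 mL/min
Patient 2: CrCl = (140 − 78) × 102.9 / (72 × 2.28) = 6379.8 / 164.16 ≈ 38.9 mL/min
24.3 vs 38.9 mL/min → Patient 2 is higher.

Patient 2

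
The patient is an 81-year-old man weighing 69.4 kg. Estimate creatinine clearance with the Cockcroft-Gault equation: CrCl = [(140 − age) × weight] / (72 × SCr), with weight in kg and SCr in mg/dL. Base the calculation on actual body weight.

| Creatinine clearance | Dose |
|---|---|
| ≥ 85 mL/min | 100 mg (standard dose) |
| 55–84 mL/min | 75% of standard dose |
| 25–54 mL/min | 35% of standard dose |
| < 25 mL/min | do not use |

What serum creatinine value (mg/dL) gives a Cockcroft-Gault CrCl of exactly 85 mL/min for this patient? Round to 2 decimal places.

0.67 mg/dL

Standard dose requires CrCl ≥ 85 mL/min.
Set (140 − 81) × 69.4 / (72 × SCr) = 85
SCr = (140 − 81) × 69.4 / (72 × 85) = 0.669 mg/dL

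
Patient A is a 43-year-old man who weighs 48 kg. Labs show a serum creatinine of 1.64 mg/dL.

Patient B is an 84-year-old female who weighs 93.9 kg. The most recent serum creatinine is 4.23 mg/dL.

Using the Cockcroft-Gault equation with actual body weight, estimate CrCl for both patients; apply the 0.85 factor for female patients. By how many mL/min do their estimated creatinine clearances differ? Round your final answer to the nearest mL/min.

Patient A: CrCl = (140 − 43) × 48 / (72 × 1.64) = 4656.0 / 118.08 ≈ 39.4 mL/min
Patient B: CrCl = (140 − 84) × 93.9 / (72 × 4.23) × 0.85 = 5258.4 / 304.56 × 0.85 ≈ 14.7 mL/min
|39.4 − 14.7| = 24.7 mL/min

25 mL/min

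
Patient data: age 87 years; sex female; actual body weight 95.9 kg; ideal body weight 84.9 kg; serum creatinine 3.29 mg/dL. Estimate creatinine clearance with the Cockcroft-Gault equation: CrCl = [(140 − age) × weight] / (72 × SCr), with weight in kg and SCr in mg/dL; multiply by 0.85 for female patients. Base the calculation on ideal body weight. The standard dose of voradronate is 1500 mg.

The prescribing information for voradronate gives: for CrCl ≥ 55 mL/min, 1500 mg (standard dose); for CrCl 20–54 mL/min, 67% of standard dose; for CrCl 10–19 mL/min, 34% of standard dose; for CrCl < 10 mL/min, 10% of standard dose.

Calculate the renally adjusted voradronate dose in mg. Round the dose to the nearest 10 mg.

510 mg

CrCl = (140 − 87) × 84.9 / (72 × 3.29) × 0.85 = 4499.7 / 236.88 × 0.85 ≈ 16.1 mL/min
CrCl ≈ 16 mL/min → bracket 10–19 mL/min.
34% of 1500 mg = 510 mg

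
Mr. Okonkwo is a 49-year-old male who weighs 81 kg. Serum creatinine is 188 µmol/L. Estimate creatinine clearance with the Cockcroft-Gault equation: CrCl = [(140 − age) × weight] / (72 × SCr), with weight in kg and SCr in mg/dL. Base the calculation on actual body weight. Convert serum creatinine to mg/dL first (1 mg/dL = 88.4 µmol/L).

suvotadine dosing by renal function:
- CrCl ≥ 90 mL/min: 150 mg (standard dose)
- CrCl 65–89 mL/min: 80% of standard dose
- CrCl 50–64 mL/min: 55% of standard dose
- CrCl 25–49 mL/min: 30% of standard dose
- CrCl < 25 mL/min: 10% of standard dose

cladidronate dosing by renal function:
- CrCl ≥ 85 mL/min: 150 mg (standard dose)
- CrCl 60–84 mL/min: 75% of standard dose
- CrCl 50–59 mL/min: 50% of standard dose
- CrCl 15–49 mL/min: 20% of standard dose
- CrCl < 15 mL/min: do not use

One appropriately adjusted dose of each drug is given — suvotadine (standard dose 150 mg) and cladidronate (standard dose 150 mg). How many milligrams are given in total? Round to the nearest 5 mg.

75 mg

SCr = 188 / 88.4 = 2.127 mg/dL
CrCl = (140 − 49) × 81 / (72 × 2.127) = 7371.0 / 153.14 ≈ 48.1 mL/min
CrCl ≈ 48 mL/min.
suvotadine: 25–49 mL/min → 30% of 150 mg = 45 mg.
cladidronate: 15–49 mL/min → 20% of 150 mg = 30 mg.
Total = 45 + 30 = 75 mg.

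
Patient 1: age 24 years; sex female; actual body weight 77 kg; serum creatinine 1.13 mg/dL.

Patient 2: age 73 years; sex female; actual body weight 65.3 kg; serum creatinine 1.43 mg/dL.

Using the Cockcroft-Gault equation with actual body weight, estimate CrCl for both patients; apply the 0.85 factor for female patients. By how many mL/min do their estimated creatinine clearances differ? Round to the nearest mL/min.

57 mL/min

Patient 1: CrCl = (140 − 24) × 77 / (72 × 1.13) × 0.85 = 8932.0 / 81.36 × 0.85 ≈ 93.3 mL/min
Patient 2: CrCl = (140 − 73) × 65.3 / (72 × 1.43) × 0.85 = 4375.1 / 102.96 × 0.85 ≈ 36.1 mL/min
|93.3 − 36.1| = 57.2 mL/min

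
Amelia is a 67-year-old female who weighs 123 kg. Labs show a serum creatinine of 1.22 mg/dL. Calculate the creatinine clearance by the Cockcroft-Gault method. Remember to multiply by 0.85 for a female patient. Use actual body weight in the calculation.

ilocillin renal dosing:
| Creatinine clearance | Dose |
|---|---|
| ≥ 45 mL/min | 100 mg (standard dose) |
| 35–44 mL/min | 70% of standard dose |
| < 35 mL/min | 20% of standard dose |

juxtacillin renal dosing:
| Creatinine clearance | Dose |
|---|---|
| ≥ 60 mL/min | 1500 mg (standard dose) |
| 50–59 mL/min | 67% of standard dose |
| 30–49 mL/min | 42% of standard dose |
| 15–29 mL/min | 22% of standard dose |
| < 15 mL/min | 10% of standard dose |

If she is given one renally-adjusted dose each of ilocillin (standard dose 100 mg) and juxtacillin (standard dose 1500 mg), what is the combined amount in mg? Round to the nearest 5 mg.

1600 mg

CrCl = (140 − 67) × 123 / (72 × 1.22) × 0.85 = 8979.0 / 87.84 × 0.85 ≈ 86.9 mL/min
CrCl ≈ 87 mL/min.
ilocillin: ≥ 45 mL/min → 100% of 100 mg = 100 mg.
juxtacillin: ≥ 60 mL/min → 100% of 1500 mg = 1500 mg.
Total = 100 + 1500 = 1600 mg.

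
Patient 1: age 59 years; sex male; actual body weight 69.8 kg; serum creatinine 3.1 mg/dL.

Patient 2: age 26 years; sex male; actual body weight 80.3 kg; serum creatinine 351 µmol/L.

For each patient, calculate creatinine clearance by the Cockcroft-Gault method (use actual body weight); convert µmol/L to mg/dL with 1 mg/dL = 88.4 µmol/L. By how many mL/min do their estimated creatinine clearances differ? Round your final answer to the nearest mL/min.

7 mL/min

Patient 1: CrCl = (140 − 59) × 69.8 / (72 × 3.1) = 5653.8 / 223.20 ≈ 25.3 mL/min
Patient 2: SCr = 351 / 88.4 = 3.971 mg/dL
Patient 2: CrCl = (140 − 26) × 80.3 / (72 × 3.971) = 9154.2 / 285.91 ≈ 32.0 mL/min
|25.3 − 32.0| = 6.7 mL/min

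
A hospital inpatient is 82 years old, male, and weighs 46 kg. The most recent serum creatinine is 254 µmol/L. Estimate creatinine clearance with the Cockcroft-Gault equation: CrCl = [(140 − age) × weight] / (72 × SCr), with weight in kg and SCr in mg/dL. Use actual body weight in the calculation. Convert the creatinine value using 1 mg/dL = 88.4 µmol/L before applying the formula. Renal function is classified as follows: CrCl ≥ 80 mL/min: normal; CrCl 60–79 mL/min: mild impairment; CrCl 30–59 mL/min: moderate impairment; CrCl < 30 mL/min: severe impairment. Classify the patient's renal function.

SCr = 254 / 88.4 = 2.873 mg/dL
CrCl = (140 − 82) × 46 / (72 × 2.873) = 2668.0 / 206.86 ≈ 12.9 mL/min
13 mL/min falls in the 'severe impairment' range.

severe impairment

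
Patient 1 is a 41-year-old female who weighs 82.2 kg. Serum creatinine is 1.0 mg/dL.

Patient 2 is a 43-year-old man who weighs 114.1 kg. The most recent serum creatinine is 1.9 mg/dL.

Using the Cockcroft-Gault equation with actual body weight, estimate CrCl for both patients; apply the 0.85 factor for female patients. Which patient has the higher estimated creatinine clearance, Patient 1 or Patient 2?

Patient 1: CrCl = (140 − 41) × 82.2 / (72 × 1) × 0.85 = 8137.8 / 72.00 × 0.85 ≈ 96.1 mL/min
Patient 2: CrCl = (140 − 43) × 114.1 / (72 × 1.9) = 11067.7 / 136.80 ≈ 80.9 mL/min
96.1 vs 80.9 mL/min → Patient 1 is higher.

Patient 1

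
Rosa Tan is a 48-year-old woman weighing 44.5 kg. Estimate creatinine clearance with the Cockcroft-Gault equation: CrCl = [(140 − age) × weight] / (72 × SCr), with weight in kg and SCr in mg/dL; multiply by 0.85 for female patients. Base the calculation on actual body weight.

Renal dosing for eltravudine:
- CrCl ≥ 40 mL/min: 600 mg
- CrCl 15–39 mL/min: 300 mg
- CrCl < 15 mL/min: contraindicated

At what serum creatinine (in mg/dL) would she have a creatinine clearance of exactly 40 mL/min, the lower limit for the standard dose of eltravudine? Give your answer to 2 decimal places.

Standard dose requires CrCl ≥ 40 mL/min.
Set (140 − 48) × 44.5 × 0.85 / (72 × SCr) = 40
SCr = (140 − 48) × 44.5 × 0.85 / (72 × 40) = 1.208 mg/dL

1.21 mg/dL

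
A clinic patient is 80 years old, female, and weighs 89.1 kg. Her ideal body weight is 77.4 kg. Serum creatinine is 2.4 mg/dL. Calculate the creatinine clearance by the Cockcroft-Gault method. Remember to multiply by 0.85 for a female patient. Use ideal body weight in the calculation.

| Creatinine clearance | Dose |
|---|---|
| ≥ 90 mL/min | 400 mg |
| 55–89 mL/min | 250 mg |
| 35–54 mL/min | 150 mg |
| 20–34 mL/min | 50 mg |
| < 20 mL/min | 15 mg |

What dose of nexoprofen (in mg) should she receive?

CrCl = (140 − 80) × 77.4 / (72 × 2.4) × 0.85 = 4644.0 / 172.80 × 0.85 ≈ 22.8 mL/min
CrCl ≈ 23 mL/min → bracket 20–34 mL/min.
Dose for this bracket: 50 mg.

50 mg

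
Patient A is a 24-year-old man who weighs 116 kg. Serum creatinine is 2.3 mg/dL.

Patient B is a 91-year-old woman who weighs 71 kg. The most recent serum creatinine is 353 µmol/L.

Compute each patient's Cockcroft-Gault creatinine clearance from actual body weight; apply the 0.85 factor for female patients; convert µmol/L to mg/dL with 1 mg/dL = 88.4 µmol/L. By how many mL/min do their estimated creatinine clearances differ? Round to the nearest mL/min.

71 mL/min

Patient A: CrCl = (140 − 24) × 116 / (72 × 2.3) = 13456.0 / 165.60 ≈ 81.3 mL/min
Patient B: SCr = 353 / 88.4 = 3.993 mg/dL
Patient B: CrCl = (140 − 91) × 71 / (72 × 3.993) × 0.85 = 3479.0 / 287.50 × 0.85 ≈ 10.3 mL/min
|81.3 − 10.3| = 71.0 mL/min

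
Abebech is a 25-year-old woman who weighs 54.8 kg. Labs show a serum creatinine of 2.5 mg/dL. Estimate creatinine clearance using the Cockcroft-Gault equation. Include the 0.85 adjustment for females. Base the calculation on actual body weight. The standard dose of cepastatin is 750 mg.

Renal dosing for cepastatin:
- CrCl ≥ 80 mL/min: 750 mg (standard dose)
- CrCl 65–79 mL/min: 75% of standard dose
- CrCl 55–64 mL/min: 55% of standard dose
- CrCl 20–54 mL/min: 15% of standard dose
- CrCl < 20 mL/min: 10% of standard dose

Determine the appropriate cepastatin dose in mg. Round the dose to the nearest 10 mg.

110 mg

CrCl = (140 − 25) × 54.8 / (72 × 2.5) × 0.85 = 6302.0 / 180.00 × 0.85 ≈ 29.8 mL/min
CrCl ≈ 30 mL/min → bracket 20–54 mL/min.
15% of 750 mg = 112.5 mg → 110 mg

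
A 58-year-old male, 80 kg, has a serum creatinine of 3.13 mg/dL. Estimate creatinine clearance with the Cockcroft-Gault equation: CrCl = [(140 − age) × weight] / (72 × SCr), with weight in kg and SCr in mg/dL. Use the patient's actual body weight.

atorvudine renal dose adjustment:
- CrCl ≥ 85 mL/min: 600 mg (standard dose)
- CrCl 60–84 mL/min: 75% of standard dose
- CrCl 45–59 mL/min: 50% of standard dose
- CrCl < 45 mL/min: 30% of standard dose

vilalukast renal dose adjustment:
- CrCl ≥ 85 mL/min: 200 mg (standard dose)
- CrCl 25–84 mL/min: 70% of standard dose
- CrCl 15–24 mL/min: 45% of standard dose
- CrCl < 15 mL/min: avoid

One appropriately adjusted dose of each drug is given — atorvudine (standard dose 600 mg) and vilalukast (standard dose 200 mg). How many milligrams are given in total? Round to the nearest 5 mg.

320 mg

CrCl = (140 − 58) × 80 / (72 × 3.13) = 6560.0 / 225.36 ≈ 29.1 mL/min
CrCl ≈ 29 mL/min.
atorvudine: < 45 mL/min → 30% of 600 mg = 180 mg.
vilalukast: 25–84 mL/min → 70% of 200 mg = 140 mg.
Total = 180 + 140 = 320 mg.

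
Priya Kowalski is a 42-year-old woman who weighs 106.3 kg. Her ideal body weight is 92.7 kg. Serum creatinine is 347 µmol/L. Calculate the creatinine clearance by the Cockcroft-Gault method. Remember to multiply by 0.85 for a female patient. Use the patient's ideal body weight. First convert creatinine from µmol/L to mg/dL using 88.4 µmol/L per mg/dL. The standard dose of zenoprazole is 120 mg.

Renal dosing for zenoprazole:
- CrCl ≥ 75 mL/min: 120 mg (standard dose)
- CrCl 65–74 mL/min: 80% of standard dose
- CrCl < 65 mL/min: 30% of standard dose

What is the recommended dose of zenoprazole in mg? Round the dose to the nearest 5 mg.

35 mg

SCr = 347 / 88.4 = 3.925 mg/dL
CrCl = (140 − 42) × 92.7 / (72 × 3.925) × 0.85 = 9084.6 / 282.60 × 0.85 ≈ 27.3 mL/min
CrCl ≈ 27 mL/min → bracket < 65 mL/min.
30% of 120 mg = 36 mg → 35 mg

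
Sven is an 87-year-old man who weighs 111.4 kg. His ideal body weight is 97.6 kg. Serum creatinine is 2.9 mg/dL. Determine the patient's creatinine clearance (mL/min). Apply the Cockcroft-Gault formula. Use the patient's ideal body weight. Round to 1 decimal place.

24.8 mL/min

CrCl = (140 − 87) × 97.6 / (72 × 2.9) = 5172.8 / 208.80 ≈ 24.8 mL/min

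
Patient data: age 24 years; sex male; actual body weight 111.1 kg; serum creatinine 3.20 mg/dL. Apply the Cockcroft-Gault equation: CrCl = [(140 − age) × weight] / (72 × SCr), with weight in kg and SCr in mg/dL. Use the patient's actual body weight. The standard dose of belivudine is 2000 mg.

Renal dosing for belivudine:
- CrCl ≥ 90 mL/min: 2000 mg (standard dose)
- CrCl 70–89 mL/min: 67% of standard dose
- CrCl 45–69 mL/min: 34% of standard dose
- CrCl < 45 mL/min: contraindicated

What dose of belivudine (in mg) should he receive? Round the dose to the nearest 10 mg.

680 mg

CrCl = (140 − 24) × 111.1 / (72 × 3.2) = 12887.6 / 230.40 ≈ 55.9 mL/min
CrCl ≈ 56 mL/min → bracket 45–69 mL/min.
34% of 2000 mg = 680 mg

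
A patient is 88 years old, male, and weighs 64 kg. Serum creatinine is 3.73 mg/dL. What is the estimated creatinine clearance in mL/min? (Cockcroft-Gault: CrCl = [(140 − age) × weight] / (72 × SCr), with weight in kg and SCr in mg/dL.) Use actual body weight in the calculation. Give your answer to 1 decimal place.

12.4 mL/min

CrCl = (140 − 88) × 64 / (72 × 3.73) = 3328.0 / 268.56 ≈ 12.4 mL/min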